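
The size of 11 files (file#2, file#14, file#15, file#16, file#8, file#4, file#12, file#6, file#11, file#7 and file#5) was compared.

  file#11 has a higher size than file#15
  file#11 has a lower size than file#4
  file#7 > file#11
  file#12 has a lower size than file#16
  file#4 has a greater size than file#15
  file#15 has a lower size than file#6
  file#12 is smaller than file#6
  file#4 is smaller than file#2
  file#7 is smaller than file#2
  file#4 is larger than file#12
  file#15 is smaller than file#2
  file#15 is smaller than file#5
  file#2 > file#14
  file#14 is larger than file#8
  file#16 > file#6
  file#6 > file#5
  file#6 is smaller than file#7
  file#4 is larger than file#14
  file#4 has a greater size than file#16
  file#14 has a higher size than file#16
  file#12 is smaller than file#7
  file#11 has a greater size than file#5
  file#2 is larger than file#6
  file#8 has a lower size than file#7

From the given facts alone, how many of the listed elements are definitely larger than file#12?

6

The elements the relations force above file#12 are file#6, file#16, file#14, file#4, file#7, file#2 — no chain reaches any other.
That is 6.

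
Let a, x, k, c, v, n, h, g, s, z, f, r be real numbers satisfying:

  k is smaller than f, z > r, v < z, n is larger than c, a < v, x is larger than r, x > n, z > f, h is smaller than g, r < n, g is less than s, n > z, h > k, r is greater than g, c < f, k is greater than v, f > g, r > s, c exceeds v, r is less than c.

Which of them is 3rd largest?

z

The consecutive relations fix a unique order: a < v < k < h < g < s < r < c < f < z < n < x.
Counting 3 from the largest end gives z.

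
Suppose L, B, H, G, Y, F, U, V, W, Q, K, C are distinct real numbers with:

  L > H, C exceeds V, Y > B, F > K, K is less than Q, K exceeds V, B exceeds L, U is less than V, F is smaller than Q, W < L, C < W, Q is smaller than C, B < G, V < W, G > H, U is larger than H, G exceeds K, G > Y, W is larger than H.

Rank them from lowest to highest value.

Nothing is placed below H, so it is least; from there H < U; U < V; V < K; K < F; F < Q; Q < C; C < W; W < L; L < B; B < Y; Y < G, each given directly.

H < U < V < K < F < Q < C < W < L < B < Y < G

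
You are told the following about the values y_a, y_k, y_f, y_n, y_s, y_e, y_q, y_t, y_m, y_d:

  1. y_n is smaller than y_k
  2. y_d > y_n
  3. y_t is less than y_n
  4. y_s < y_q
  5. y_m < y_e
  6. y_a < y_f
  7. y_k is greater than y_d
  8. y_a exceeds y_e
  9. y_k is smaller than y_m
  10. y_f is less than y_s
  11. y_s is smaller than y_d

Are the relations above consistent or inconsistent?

Chaining the given relations yields y_d < y_k < y_m < y_e < y_a < y_f < y_s, so y_d < y_s. But one relation states y_s < y_d. These cannot both hold.

inconsistent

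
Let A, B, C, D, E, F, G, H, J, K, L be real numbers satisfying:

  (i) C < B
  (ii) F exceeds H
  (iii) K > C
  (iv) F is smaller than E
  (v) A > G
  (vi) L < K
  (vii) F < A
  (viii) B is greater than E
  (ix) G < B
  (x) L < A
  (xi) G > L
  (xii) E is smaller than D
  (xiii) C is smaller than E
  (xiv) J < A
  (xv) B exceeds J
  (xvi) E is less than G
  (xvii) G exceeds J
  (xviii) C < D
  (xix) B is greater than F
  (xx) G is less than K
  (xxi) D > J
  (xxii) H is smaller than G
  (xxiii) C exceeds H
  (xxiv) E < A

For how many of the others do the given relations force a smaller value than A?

7

From A the given relations immediately reach L, J, F, E, G.
From those, H, C — 7 in total.
No other element is forced below A by the given relations, so the count is 7.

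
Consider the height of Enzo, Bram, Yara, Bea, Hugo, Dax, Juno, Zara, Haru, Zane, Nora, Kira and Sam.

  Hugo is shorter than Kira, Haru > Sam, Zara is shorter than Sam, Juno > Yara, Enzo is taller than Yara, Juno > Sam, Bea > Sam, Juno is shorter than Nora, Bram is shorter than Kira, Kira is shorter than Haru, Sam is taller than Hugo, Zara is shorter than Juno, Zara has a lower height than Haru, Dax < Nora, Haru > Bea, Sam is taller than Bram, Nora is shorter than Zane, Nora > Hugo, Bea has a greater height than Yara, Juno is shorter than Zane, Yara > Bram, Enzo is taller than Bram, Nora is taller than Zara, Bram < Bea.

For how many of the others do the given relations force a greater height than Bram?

9

From Bram the given relations immediately reach Yara, Sam, Enzo, Kira, Bea.
From those, Juno, Haru — 7 in total.
From those, Nora, Zane — 9 in total.
No other element is forced above Bram by the given relations, so the count is 9.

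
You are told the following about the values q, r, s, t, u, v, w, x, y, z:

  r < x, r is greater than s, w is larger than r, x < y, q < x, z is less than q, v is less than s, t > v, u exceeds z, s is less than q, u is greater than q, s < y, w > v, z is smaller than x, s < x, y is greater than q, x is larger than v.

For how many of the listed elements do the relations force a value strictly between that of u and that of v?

2

Chaining upward from v reaches: s, r, w, q, x, y, t.
Chaining downward from u reaches: s, z, q.
Strictly between v and u are those in both lists: s, q — 2 elements.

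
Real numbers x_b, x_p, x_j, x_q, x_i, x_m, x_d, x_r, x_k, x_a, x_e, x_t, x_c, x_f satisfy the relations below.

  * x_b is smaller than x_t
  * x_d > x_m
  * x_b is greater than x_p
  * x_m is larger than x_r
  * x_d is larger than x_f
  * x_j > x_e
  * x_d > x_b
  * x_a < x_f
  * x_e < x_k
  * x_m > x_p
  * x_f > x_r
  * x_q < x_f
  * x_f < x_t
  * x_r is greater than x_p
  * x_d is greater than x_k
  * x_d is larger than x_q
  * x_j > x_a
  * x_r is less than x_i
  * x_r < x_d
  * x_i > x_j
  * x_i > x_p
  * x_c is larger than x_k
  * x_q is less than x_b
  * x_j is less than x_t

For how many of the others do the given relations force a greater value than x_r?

5

The elements the relations force above x_r are x_f, x_i, x_m, x_d, x_t — no chain reaches any other.
That is 5.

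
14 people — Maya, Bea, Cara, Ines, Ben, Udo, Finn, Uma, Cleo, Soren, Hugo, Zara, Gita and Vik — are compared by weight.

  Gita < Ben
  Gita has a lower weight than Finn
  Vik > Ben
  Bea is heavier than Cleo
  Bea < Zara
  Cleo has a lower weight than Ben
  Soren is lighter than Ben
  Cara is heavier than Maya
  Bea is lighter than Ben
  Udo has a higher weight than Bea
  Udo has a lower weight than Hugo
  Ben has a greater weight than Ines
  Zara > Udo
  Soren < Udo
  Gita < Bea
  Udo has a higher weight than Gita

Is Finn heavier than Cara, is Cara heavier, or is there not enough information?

undetermined

Following every chain through Finn: below Finn we get Gita.
Cara is not reached, and no chain runs the other way from Cara to Finn.
So the given relations leave the order of Finn and Cara undetermined.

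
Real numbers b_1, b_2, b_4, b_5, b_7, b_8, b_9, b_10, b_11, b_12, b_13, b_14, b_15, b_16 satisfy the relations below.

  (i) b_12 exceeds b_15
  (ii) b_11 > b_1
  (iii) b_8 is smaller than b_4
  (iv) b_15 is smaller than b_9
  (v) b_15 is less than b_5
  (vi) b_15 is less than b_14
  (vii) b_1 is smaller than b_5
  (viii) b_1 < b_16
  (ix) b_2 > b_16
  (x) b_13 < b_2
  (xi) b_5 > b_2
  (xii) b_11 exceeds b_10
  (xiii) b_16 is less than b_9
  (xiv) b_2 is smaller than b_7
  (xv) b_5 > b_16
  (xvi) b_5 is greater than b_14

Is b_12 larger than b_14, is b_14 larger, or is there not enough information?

undetermined

Following every chain through b_12: below b_12 we get b_15.
b_14 is not reached, and no chain runs the other way from b_14 to b_12.
So the given relations leave the order of b_12 and b_14 undetermined.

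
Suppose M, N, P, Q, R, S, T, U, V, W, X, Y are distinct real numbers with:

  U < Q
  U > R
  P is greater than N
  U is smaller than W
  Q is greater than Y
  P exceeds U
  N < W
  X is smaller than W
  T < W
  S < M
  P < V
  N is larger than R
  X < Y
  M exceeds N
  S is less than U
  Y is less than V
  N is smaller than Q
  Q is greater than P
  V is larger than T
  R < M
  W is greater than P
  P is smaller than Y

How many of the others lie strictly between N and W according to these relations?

Chaining upward from N reaches: M, P, Y, Q, V.
Chaining downward from W reaches: S, X, R, U, P, T.
Strictly between N and W are those in both lists: P — 1 element.

1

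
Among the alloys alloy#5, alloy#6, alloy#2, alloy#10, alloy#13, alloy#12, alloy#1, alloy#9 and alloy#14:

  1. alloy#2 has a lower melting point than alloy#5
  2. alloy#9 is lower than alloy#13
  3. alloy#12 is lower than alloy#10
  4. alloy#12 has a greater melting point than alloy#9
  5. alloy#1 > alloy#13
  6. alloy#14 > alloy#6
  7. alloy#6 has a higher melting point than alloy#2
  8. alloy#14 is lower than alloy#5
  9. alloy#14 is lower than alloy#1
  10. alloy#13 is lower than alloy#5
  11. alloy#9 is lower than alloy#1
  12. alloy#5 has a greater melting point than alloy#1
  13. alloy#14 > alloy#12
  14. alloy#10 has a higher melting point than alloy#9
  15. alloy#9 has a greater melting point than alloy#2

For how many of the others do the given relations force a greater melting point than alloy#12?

4

Directly above alloy#12: alloy#14, alloy#10.
One step further: alloy#1, alloy#5 (4 so far).
Nothing else is reachable above alloy#12; 4 in all.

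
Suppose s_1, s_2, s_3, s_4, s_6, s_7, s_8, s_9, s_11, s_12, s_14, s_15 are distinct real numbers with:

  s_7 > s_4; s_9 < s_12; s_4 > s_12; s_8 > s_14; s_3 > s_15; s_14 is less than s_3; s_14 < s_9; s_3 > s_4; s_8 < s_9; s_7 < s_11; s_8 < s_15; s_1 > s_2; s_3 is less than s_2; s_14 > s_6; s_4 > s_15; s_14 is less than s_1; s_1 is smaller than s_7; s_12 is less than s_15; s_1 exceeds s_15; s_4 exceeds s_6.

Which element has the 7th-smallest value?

Piecing the relations together gives one ordering: s_6 < s_14 < s_8 < s_9 < s_12 < s_15 < s_4 < s_3 < s_2 < s_1 < s_7 < s_11.
Counting 7 from the smallest end gives s_4.

s_4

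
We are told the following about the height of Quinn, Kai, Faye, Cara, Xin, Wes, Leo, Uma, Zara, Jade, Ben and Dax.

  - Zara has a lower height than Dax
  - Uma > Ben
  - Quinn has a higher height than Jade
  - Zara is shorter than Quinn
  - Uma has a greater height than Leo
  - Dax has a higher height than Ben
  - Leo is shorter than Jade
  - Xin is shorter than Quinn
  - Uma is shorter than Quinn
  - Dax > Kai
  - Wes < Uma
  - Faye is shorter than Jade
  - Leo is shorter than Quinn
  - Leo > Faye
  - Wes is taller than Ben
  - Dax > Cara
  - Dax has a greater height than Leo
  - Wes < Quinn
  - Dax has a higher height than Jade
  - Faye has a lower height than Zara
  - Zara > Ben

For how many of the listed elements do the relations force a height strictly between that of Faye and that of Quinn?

4

The relations place Faye below Quinn. An element lies strictly between them when it is forced above Faye and also forced below Quinn.
Above Faye: {Leo, Jade, Zara, Uma, Dax}. Below Quinn: {Leo, Ben, Jade, Zara, Wes, Xin, Uma}.
Intersection: {Leo, Jade, Zara, Uma} — 4.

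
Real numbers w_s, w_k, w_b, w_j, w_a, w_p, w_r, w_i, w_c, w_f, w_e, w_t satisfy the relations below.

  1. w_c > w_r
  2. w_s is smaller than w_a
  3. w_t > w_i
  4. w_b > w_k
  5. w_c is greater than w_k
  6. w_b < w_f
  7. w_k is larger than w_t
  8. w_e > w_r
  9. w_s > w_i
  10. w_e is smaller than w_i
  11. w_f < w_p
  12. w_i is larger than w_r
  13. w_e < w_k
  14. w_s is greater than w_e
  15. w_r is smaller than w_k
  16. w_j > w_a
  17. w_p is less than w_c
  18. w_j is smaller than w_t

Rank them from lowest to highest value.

w_r < w_e < w_i < w_s < w_a < w_j < w_t < w_k < w_b < w_f < w_p < w_c

The consecutive links are each given: w_r < w_e; w_e < w_i; w_i < w_s; w_s < w_a; w_a < w_j; w_j < w_t; w_t < w_k; w_k < w_b; w_b < w_f; w_f < w_p; w_p < w_c.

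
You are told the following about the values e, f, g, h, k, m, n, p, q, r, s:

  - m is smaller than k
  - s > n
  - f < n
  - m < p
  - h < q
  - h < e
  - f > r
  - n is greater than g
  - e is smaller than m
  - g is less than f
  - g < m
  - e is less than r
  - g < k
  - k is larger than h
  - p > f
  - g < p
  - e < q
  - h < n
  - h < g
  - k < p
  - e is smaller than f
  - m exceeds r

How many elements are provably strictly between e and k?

2

The relations place e below k. An element lies strictly between them when it is forced above e and also forced below k.
Above e: {r, f, m, n, s, q, p}. Below k: {h, g, r, m}.
Intersection: {r, m} — 2.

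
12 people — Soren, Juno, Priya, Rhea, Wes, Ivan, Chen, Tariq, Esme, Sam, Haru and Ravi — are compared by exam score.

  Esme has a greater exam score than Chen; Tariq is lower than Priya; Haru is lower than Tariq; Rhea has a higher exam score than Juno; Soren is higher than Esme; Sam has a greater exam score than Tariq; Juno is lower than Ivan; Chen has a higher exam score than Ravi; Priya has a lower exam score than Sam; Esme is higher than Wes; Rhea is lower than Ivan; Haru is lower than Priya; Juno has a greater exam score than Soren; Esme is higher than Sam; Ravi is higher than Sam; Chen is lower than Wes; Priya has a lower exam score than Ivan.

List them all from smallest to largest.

Haru < Tariq < Priya < Sam < Ravi < Chen < Wes < Esme < Soren < Juno < Rhea < Ivan

Each adjacent pair is fixed by a given relation: Haru < Tariq; Tariq < Priya; Priya < Sam; Sam < Ravi; Ravi < Chen; Chen < Wes; Wes < Esme; Esme < Soren; Soren < Juno; Juno < Rhea; Rhea < Ivan. Chaining them end to end gives the full order.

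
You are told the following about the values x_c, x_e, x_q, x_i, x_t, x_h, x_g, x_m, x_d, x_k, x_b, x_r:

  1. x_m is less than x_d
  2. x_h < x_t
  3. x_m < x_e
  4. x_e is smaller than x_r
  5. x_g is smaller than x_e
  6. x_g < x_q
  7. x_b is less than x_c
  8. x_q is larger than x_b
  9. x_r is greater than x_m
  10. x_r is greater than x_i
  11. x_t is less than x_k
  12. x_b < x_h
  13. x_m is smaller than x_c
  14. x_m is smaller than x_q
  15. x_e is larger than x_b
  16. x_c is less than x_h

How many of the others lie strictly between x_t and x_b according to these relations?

Chaining upward from x_b reaches: x_e, x_c, x_q, x_h, x_r, x_k.
Chaining downward from x_t reaches: x_m, x_c, x_h.
Strictly between x_b and x_t are those in both lists: x_c, x_h — 2 elements.

2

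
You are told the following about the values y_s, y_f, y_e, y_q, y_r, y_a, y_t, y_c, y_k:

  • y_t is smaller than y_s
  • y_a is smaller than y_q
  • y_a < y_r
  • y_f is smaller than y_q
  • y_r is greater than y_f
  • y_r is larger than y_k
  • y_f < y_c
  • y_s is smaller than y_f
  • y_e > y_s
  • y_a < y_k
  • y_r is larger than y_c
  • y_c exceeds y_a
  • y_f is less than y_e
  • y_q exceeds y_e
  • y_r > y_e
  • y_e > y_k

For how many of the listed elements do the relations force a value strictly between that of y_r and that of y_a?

3

The relations place y_a below y_r. An element lies strictly between them when it is forced above y_a and also forced below y_r.
Above y_a: {y_k, y_c, y_e, y_q}. Below y_r: {y_t, y_s, y_f, y_k, y_c, y_e}.
Intersection: {y_k, y_c, y_e} — 3.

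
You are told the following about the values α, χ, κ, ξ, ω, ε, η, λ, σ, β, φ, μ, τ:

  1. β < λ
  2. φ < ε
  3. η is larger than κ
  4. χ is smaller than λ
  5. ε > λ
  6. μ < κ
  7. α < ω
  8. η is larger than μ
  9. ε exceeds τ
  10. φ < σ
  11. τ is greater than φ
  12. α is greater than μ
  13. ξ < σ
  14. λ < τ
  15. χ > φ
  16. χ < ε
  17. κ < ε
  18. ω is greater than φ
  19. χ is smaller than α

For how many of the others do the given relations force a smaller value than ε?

From ε the given relations immediately reach φ, χ, λ, τ, κ.
From those, μ, β — 7 in total.
No other element is forced below ε by the given relations, so the count is 7.

7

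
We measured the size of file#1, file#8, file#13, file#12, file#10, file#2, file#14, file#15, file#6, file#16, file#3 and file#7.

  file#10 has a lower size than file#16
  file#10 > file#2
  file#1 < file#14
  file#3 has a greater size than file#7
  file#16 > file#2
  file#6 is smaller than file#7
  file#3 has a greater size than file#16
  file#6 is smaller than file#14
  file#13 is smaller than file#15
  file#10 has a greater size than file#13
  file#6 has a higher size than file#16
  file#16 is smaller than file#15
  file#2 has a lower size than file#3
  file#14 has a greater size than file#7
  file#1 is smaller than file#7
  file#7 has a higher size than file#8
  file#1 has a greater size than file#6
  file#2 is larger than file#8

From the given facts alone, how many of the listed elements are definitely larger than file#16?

6

The elements the relations force above file#16 are file#6, file#1, file#7, file#3, file#14, file#15 — no chain reaches any other.
That is 6.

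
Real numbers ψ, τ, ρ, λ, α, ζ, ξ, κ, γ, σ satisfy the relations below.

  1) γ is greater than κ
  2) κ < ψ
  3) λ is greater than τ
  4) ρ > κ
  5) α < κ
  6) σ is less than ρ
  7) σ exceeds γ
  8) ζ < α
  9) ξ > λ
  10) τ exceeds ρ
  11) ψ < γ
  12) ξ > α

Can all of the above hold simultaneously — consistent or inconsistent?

consistent

Every relation is compatible with ζ < α < κ < ψ < γ < σ < ρ < τ < λ < ξ; the set is consistent.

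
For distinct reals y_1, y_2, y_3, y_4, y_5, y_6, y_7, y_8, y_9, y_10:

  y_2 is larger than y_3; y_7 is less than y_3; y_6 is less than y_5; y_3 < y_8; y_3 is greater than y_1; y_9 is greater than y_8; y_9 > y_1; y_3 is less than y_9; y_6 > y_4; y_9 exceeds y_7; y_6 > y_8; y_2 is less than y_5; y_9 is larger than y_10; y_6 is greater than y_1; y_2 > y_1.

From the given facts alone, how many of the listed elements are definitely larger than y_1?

The elements the relations force above y_1 are y_3, y_2, y_8, y_6, y_5, y_9 — no chain reaches any other.
That is 6.

6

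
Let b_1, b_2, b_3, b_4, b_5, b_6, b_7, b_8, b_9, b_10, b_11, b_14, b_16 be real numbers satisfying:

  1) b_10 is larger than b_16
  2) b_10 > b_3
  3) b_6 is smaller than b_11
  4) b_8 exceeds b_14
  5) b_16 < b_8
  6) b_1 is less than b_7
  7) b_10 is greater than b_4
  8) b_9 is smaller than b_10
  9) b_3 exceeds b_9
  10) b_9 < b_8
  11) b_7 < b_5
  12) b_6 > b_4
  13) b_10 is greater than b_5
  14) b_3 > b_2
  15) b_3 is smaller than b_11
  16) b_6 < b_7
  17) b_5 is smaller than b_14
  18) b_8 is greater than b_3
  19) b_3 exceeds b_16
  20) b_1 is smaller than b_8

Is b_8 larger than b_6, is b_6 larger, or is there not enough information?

b_8

b_6 < b_7 and b_7 < b_5 give b_6 < b_5.
Then b_5 < b_14 extends the chain to b_14.
With b_14 < b_8: b_6 < b_7 < b_5 < b_14 < b_8.
So b_8 is larger.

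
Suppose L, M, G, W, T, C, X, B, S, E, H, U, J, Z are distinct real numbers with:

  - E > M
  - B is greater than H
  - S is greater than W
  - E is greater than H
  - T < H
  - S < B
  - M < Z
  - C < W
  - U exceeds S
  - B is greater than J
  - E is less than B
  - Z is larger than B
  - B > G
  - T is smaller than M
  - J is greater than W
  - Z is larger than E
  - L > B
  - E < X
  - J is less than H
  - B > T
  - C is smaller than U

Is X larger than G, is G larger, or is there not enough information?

Following every chain through G: above G we get B, L, Z.
X is not reached, and no chain runs the other way from X to G.
So the given relations leave the order of G and X undetermined.

undetermined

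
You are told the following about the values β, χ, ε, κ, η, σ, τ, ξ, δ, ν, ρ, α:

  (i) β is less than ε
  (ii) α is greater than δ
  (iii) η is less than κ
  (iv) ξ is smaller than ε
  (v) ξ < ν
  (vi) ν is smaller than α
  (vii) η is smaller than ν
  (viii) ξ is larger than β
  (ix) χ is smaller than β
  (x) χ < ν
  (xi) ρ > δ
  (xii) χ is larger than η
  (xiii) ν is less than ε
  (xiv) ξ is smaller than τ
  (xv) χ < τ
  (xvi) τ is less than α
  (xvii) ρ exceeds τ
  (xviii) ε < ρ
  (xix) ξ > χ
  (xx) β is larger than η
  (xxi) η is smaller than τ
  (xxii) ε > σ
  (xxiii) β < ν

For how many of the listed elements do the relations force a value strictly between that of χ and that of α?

4

The relations place χ below α. An element lies strictly between them when it is forced above χ and also forced below α.
Above χ: {β, ξ, τ, ν, ε, ρ}. Below α: {η, β, δ, ξ, τ, ν}.
Intersection: {β, ξ, τ, ν} — 4.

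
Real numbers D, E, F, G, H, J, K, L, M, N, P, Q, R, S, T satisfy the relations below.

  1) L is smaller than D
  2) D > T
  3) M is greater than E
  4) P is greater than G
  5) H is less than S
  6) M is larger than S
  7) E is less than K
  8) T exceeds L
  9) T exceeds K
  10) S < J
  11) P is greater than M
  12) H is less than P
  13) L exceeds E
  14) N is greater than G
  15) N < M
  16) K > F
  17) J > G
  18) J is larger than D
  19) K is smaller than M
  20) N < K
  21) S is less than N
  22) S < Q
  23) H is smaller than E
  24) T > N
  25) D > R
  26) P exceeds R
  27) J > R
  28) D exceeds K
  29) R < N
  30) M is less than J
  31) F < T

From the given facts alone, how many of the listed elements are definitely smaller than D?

The elements the relations force below D are H, E, S, R, F, L, G, N, K, T — no chain reaches any other.
That is 10.

10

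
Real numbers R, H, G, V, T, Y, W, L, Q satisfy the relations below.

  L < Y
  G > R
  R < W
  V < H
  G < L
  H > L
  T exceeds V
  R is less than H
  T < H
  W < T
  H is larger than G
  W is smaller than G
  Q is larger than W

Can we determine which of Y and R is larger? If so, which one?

Y

The relevant relations are R < W; W < G; G < L; L < Y.
Chaining these gives R < W < G < L < Y.
So Y is larger.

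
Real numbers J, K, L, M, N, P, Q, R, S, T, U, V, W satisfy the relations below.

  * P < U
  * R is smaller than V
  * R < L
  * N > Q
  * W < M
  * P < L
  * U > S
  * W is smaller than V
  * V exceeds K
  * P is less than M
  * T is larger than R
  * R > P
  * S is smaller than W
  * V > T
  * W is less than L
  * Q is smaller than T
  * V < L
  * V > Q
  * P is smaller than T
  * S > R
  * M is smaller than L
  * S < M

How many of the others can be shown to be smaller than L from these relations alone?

The elements the relations force below L are P, R, Q, S, W, T, M, K, V — no chain reaches any other.
That is 9.

9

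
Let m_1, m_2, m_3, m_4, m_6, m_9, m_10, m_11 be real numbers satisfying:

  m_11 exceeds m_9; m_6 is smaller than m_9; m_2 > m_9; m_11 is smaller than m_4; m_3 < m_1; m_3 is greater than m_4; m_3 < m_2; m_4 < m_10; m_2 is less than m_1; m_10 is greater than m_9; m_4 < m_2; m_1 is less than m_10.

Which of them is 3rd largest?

Chaining the given pairs: m_6 < m_9 < m_11 < m_4 < m_3 < m_2 < m_1 < m_10.
Counting 3 from the largest end gives m_2.

m_2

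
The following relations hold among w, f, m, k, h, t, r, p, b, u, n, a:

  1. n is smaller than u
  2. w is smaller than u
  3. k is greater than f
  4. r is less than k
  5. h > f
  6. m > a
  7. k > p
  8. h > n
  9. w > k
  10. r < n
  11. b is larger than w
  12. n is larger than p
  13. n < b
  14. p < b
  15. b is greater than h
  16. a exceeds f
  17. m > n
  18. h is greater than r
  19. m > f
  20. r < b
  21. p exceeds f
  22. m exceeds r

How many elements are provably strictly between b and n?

The relations place n below b. An element lies strictly between them when it is forced above n and also forced below b.
Above n: {m, h, u}. Below b: {f, p, r, k, w, h}.
Intersection: {h} — 1.

1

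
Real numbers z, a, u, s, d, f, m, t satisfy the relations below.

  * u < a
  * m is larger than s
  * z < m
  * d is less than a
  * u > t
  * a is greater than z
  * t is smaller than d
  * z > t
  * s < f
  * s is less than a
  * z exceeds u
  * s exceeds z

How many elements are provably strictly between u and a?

2

Chaining upward from u reaches: z, s, m, f.
Chaining downward from a reaches: t, d, z, s.
Strictly between u and a are those in both lists: z, s — 2 elements.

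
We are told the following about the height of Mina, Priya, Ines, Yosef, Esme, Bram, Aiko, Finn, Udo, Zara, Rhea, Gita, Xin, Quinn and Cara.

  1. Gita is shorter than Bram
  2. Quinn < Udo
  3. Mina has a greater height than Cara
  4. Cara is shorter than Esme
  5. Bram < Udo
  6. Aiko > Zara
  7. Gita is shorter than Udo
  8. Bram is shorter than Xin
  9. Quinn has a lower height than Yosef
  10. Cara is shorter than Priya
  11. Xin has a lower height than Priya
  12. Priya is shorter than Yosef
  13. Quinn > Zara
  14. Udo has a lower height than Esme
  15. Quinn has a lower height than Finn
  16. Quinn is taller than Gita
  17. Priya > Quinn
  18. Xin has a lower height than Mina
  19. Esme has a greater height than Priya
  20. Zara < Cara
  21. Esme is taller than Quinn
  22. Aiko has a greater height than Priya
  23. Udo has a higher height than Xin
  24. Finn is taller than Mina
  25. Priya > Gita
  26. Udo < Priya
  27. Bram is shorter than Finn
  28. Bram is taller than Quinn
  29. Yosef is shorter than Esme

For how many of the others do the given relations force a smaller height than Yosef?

The elements the relations force below Yosef are Zara, Gita, Quinn, Bram, Xin, Udo, Cara, Priya — no chain reaches any other.
That is 8.

8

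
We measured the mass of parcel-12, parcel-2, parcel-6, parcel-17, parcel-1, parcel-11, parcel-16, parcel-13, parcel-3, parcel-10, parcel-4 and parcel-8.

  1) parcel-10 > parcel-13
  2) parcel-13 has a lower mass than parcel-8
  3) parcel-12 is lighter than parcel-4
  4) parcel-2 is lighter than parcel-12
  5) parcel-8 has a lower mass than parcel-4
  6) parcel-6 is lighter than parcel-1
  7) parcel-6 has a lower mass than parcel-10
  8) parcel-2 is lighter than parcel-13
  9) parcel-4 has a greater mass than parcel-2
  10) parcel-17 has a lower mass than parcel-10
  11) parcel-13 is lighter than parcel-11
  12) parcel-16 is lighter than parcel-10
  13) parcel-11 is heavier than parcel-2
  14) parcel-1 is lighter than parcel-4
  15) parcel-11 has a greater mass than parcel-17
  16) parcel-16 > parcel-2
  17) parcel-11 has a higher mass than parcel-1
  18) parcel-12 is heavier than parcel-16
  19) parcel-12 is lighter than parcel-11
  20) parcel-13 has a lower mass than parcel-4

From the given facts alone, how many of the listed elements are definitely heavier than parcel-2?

7

The elements the relations force above parcel-2 are parcel-16, parcel-12, parcel-13, parcel-8, parcel-4, parcel-11, parcel-10 — no chain reaches any other.
That is 7.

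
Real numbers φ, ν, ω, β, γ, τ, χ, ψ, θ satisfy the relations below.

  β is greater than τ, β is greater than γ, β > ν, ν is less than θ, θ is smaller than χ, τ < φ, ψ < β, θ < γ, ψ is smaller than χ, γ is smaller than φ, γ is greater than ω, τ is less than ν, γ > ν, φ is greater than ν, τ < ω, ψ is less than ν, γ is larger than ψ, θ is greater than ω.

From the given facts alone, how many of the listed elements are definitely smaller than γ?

From γ the given relations immediately reach ψ, ω, ν, θ.
From those, τ — 5 in total.
Nothing else is reachable below γ; 5 in all.

5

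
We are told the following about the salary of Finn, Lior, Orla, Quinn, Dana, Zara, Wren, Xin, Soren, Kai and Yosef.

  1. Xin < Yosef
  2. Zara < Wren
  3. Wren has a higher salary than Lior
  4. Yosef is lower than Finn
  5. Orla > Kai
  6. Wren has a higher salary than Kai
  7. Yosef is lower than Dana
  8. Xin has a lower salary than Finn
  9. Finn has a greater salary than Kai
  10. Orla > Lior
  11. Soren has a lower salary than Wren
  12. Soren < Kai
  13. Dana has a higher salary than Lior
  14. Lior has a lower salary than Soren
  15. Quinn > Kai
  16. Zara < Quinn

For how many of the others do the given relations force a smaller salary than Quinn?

The elements the relations force below Quinn are Zara, Lior, Soren, Kai — no chain reaches any other.
That is 4.

4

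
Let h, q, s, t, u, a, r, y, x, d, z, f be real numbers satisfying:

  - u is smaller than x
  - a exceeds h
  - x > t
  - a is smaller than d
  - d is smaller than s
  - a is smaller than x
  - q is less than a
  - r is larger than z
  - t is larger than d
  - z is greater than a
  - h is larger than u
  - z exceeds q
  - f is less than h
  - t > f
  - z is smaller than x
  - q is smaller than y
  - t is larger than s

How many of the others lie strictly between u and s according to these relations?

3

The relations place u below s. An element lies strictly between them when it is forced above u and also forced below s.
Above u: {h, a, d, t, z, r, x}. Below s: {f, q, h, a, d}.
Intersection: {h, a, d} — 3.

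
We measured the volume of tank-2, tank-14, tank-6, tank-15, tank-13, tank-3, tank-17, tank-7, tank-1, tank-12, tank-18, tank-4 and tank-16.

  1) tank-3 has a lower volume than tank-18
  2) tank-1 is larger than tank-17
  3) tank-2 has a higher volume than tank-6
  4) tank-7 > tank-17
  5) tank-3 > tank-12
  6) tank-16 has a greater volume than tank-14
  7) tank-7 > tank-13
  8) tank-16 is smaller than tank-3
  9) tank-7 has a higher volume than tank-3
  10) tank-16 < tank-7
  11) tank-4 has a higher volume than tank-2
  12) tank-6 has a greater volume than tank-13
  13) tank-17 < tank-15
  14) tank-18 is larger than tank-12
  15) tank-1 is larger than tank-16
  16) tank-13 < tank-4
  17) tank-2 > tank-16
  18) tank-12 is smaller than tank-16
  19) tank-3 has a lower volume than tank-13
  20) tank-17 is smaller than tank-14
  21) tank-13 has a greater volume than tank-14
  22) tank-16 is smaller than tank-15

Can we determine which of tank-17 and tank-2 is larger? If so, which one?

tank-2

The relevant relations are tank-17 < tank-14; tank-14 < tank-16; tank-16 < tank-3; tank-3 < tank-13; tank-13 < tank-6; tank-6 < tank-2.
Chaining these gives tank-17 < tank-14 < tank-16 < tank-3 < tank-13 < tank-6 < tank-2.
So tank-2 is larger.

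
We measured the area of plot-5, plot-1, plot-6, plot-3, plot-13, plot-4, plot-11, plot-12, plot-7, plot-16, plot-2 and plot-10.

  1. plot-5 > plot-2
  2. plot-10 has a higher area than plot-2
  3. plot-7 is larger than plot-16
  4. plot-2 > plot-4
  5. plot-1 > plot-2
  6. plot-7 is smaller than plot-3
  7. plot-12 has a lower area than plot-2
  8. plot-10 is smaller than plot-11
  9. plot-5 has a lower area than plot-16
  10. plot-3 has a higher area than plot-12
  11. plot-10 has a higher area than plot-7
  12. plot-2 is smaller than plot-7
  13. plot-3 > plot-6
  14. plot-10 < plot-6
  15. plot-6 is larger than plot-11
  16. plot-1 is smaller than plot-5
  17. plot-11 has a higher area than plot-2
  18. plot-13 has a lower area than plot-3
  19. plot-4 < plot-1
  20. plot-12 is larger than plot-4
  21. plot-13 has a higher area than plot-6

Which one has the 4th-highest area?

The consecutive relations fix a unique order: plot-4 < plot-12 < plot-2 < plot-1 < plot-5 < plot-16 < plot-7 < plot-10 < plot-11 < plot-6 < plot-13 < plot-3.
Counting 4 from the largest end gives plot-11.

plot-11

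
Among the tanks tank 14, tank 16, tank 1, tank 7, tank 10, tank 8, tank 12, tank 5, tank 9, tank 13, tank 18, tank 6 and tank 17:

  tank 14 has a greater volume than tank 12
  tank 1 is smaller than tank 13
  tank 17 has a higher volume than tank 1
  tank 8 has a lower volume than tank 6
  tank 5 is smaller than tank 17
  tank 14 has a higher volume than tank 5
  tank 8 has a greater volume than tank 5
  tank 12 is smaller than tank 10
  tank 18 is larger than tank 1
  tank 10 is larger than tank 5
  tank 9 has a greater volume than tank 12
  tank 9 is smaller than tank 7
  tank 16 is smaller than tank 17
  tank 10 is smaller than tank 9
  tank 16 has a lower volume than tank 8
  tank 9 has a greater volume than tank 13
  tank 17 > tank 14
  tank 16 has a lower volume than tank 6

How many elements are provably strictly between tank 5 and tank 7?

Chaining upward from tank 5 reaches: tank 14, tank 10, tank 9, tank 8, tank 6, tank 17.
Chaining downward from tank 7 reaches: tank 12, tank 1, tank 10, tank 13, tank 9.
Strictly between tank 5 and tank 7 are those in both lists: tank 10, tank 9 — 2 elements.

2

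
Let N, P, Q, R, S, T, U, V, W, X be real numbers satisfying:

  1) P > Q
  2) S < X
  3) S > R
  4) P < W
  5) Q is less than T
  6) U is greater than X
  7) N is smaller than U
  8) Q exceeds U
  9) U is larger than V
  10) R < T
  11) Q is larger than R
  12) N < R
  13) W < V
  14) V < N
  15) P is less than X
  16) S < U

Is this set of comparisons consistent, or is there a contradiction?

inconsistent

We have Q < P stated directly, yet also P < W < V < N < R < S < X < U < Q by chaining the others — so P < Q. Contradiction.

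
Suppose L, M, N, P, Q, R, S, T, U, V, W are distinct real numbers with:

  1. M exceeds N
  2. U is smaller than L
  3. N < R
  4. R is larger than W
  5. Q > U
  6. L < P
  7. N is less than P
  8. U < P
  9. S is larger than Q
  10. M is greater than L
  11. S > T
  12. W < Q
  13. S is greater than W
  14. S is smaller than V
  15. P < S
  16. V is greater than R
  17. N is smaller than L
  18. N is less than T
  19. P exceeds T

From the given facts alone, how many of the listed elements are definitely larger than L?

4

Directly above L: M, P.
One step further: S (3 so far).
One step further: V (4 so far).
No other element is forced above L by the given relations, so the count is 4.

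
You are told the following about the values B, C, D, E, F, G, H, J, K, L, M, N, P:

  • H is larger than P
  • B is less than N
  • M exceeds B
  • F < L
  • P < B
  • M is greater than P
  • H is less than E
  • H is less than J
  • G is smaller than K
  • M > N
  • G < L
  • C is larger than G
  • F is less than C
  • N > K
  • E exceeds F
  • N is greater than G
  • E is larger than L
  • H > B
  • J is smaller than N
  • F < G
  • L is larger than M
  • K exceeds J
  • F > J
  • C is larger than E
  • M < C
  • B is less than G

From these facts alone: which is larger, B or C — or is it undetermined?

Link the given pairs in sequence: B < H; H < J; J < F; F < G; G < K; K < N; N < M; M < L; L < E; E < C.
Chaining these gives B < H < J < F < G < K < N < M < L < E < C.
So C is larger.

C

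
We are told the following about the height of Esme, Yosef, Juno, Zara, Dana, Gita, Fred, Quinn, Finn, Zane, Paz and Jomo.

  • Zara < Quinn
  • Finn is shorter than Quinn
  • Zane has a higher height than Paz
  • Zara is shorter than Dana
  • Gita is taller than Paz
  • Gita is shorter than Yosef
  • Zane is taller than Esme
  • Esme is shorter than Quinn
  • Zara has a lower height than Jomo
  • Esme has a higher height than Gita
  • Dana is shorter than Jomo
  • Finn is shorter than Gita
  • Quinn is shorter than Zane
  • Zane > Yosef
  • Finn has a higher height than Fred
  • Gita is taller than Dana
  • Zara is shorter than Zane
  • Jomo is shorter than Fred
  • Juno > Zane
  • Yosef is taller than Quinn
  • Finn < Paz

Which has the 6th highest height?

Chaining the given pairs: Zara < Dana < Jomo < Fred < Finn < Paz < Gita < Esme < Quinn < Yosef < Zane < Juno.
Counting 6 from the largest end gives Gita.

Gita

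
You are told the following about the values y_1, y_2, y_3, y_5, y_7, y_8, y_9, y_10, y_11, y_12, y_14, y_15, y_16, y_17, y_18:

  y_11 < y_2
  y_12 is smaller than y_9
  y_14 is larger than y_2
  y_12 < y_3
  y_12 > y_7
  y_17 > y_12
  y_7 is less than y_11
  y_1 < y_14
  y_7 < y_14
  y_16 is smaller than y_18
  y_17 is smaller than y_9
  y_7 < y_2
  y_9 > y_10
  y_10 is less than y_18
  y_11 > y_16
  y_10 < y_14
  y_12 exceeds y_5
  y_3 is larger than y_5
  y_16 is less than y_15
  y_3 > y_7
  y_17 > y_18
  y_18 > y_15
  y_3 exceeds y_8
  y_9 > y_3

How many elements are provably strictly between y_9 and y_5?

The relations place y_5 below y_9. An element lies strictly between them when it is forced above y_5 and also forced below y_9.
Above y_5: {y_12, y_17, y_3}. Below y_9: {y_10, y_7, y_16, y_15, y_8, y_12, y_18, y_17, y_3}.
Intersection: {y_12, y_17, y_3} — 3.

3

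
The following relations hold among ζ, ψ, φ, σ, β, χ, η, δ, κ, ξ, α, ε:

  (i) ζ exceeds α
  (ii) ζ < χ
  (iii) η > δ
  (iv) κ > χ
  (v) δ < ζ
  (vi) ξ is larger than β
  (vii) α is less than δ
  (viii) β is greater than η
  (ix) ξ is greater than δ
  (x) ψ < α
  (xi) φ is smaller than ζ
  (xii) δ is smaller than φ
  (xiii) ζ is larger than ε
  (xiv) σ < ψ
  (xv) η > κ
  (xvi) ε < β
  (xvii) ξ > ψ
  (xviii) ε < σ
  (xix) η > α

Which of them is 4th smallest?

Chaining the given pairs: ε < σ < ψ < α < δ < φ < ζ < χ < κ < η < β < ξ.
Counting 4 from the smallest end gives α.

α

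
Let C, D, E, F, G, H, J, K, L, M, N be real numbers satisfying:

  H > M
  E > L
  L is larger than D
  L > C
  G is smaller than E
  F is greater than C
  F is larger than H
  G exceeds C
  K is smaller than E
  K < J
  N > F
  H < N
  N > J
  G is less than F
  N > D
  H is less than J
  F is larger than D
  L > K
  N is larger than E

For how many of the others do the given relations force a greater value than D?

4

Directly above D: L, F, N.
One step further: E (4 so far).
No other element is forced above D by the given relations, so the count is 4.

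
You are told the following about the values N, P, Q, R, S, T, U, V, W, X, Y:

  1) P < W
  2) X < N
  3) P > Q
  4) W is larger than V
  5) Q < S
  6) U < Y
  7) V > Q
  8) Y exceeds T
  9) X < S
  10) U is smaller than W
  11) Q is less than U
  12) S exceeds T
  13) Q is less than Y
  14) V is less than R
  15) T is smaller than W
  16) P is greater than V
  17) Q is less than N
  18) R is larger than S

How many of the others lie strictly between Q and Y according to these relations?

Chaining upward from Q reaches: V, P, U, S, W, R, N.
Chaining downward from Y reaches: U, T.
Strictly between Q and Y are those in both lists: U — 1 element.

1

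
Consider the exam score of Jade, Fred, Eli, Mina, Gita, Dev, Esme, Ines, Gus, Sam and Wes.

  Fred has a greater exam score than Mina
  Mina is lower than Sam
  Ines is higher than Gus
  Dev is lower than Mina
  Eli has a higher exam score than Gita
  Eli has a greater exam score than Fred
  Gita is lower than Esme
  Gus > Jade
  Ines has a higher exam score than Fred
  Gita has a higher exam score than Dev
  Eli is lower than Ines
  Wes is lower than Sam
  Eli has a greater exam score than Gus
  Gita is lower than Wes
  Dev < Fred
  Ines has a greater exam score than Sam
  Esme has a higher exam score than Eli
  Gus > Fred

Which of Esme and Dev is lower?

Dev

Link the given pairs in sequence: Dev < Mina; Mina < Fred; Fred < Gus; Gus < Eli; Eli < Esme.
Chaining these gives Dev < Mina < Fred < Gus < Eli < Esme.
So Dev < Esme; Dev is the lower of the two.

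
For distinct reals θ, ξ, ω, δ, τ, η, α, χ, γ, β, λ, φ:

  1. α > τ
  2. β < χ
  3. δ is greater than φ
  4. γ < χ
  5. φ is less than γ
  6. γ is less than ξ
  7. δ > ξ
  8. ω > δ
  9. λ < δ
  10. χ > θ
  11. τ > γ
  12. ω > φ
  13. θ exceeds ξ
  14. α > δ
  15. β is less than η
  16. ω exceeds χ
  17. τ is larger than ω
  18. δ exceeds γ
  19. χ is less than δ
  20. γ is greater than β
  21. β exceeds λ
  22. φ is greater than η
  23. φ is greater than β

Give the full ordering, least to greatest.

λ < β < η < φ < γ < ξ < θ < χ < δ < ω < τ < α

The consecutive links are each given: λ < β; β < η; η < φ; φ < γ; γ < ξ; ξ < θ; θ < χ; χ < δ; δ < ω; ω < τ; τ < α.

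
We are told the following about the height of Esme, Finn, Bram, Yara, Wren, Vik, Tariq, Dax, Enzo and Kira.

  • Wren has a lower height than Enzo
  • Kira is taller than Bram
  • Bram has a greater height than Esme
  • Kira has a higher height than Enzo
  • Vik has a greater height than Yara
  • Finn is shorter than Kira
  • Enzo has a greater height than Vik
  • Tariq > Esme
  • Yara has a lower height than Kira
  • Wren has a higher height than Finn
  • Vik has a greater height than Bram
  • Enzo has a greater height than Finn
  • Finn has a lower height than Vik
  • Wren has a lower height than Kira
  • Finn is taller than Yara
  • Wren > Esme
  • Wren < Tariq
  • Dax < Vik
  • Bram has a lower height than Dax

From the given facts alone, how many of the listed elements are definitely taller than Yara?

The elements the relations force above Yara are Finn, Vik, Wren, Enzo, Tariq, Kira — no chain reaches any other.
That is 6.

6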